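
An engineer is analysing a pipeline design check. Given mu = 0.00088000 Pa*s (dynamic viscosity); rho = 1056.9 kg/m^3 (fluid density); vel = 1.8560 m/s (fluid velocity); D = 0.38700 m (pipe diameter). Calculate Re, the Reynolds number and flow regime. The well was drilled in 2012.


Step 1: Re = rho*vel*D/mu = 1056.9*1.856*0.387/0.00088 = 8.6266e+05
Step 2: Re = 8.6266e+05 > 4000, so flow is turbulent.
Re = 8.6266e+05 (turbulent)


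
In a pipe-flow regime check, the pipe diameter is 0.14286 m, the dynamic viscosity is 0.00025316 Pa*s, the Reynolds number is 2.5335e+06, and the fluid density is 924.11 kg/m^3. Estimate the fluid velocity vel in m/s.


vel = Re * mu / (rho * D)
vel = 2.5335e+06 * 0.00025316 / (924.11 * 0.14286)
vel = 4.8583 m/s


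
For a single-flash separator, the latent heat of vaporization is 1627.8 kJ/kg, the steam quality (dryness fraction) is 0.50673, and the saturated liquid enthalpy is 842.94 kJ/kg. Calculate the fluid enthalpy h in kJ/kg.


h = hf + x * hfg
h = 842.94 + 0.50673 * 1627.8
h = 1667.8 kJ/kg


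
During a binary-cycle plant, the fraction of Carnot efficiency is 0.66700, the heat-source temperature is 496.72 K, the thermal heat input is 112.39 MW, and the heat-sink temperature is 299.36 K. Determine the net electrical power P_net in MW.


Step 1: eta = (1 - Tc/Th)*f = (1 - 299.36/496.72)*0.667 = 0.2650167
Step 2: P_net = eta * Q_in = 0.2650167 * 112.39 = 29.785 MW
P_net = 29.785 MW


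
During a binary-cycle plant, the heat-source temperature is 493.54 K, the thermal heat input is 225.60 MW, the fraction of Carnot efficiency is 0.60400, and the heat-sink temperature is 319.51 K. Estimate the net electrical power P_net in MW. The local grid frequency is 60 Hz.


Step 1: eta = (1 - Tc/Th)*f = (1 - 319.51/493.54)*0.604 = 0.2129799
Step 2: P_net = eta * Q_in = 0.2129799 * 225.6 = 48.048 MW
P_net = 48.048 MW


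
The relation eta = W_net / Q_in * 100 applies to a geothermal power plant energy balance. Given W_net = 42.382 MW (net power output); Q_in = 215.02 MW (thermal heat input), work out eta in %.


eta = W_net / Q_in * 100
eta = 42.382 / 215.02 * 100
eta = 19.711 %


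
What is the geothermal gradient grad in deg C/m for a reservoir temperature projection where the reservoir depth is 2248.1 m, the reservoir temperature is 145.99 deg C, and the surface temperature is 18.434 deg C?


grad = (T_res - T_surf) / d * 1000
grad = (145.99 - 18.434) / 2248.1 * 1000
grad = 56.73947 deg C/km
Convert: 56.73947 deg C/km * 0.001 = 0.056739 deg C/m
grad = 0.056739 deg C/m


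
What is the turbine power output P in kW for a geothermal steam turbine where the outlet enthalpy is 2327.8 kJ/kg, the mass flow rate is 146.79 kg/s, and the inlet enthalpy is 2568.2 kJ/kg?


P = mdot * (h_in - h_out) / 1000
P = 146.79 * (2568.2 - 2327.8) / 1000
P = 35.28832 MW
Convert: 35.28832 MW * 1000.0 = 35288 kW
P = 35288 kW


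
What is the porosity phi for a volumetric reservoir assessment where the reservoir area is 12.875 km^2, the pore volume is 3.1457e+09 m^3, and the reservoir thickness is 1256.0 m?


phi = Vp / (A * 1e6 * hr)
phi = 3.1457e+09 / (12.875 * 1e6 * 1256.0)
phi = 0.19453


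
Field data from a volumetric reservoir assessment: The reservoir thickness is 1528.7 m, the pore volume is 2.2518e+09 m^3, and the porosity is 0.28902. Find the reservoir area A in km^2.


A = Vp / (1e6 * hr * phi)
A = 2.2518e+09 / (1e6 * 1528.7 * 0.28902)
A = 5.0966 km^2


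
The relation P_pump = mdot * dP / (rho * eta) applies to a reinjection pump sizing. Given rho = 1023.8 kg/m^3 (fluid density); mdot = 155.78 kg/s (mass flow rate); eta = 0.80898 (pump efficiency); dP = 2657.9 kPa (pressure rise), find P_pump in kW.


P_pump = mdot * dP / (rho * eta)
P_pump = 155.78 * 2657.9 / (1023.8 * 0.80898)
P_pump = 499.92 kW


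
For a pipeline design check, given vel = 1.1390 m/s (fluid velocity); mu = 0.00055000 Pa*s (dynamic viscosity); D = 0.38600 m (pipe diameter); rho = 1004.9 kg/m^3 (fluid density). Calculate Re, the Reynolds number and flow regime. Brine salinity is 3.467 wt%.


Step 1: Re = rho*vel*D/mu = 1004.9*1.139*0.386/0.00055 = 8.0329e+05
Step 2: Re = 8.0329e+05 > 4000, so flow is turbulent.
Re = 8.0329e+05 (turbulent)


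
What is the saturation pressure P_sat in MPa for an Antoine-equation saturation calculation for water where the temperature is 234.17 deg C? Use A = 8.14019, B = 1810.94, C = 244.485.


P_sat = 10^(A - B/(C + T)) / 760 * 0.101325
P_sat = 10^(8.14019 - 1810.94/(244.485 + 234.17)) / 760 * 0.101325
P_sat = 3.0318 MPa


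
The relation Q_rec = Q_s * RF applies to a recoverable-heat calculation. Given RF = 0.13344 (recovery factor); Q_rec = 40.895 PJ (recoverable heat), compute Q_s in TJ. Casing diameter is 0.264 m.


Q_s = Q_rec / RF
Q_s = 40.895 / 0.13344
Q_s = 306.4673 PJ
Convert: 306.4673 PJ * 1000.0 = 3.0647e+05 TJ
Q_s = 3.0647e+05 TJ


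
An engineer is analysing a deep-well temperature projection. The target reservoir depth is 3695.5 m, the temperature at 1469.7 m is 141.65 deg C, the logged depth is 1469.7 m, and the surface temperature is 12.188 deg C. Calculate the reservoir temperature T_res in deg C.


Step 1: grad = (T_d1 - T_surf)/d1 * 1000 = (141.65 - 12.188)/1469.7 * 1000 = 88.08736 deg C/km
Step 2: T_res = T_surf + grad*d2/1000 = 12.188 + 88.08736*3695.5/1000 = 337.71 deg C
T_res = 337.71 deg C


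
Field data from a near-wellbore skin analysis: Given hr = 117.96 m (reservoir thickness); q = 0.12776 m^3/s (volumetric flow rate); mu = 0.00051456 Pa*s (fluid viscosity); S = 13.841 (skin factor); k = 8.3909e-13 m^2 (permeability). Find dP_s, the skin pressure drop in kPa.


dP_s = S * q * mu / (2*pi*k*hr) / 1000
dP_s = 13.841 * 0.12776 * 0.00051456 / (2*pi*8.3909e-13*117.96) / 1000
dP_s = 1463.1 kPa


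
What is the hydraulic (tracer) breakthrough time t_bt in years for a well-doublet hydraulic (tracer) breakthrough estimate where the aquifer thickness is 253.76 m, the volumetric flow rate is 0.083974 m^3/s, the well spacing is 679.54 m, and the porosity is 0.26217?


t_bt = pi * hr * phi * L^2 / (3 * Qv) / (365.25*86400)
t_bt = pi * 253.76 * 0.26217 * 679.54^2 / (3 * 0.083974) / (365.25*86400)
t_bt = 12.140 years


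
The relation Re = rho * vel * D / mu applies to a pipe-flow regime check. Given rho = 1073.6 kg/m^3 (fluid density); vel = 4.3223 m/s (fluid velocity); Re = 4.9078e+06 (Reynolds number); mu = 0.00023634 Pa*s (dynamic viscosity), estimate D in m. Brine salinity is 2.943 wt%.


D = Re * mu / (rho * vel)
D = 4.9078e+06 * 0.00023634 / (1073.6 * 4.3223)
D = 0.24996 m


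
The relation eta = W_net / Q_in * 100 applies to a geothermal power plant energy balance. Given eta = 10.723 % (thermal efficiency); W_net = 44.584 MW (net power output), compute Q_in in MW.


Q_in = W_net / (eta / 100)
Q_in = 44.584 / (10.723 / 100)
Q_in = 415.78 MW


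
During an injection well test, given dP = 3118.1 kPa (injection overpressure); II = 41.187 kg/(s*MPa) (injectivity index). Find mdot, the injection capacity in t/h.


mdot = II * dP / 1000
mdot = 41.187 * 3118.1 / 1000
mdot = 128.4252 kg/s
Convert: 128.4252 kg/s * 3.6 = 462.33 t/h
mdot = 462.33 t/h


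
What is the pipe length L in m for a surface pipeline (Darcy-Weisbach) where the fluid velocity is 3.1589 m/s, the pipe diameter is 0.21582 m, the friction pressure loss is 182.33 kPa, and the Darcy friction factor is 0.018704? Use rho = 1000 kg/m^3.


L = dP*1000*D / (f*rho*vel^2/2)
L = 182.33*1000*0.21582 / (0.018704*1000*3.1589^2/2)
L = 421.67 m


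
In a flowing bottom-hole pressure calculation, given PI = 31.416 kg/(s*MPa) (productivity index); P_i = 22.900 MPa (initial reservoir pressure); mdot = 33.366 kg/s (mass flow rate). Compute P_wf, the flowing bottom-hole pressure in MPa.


P_wf = P_i - mdot / PI
P_wf = 22.900 - 33.366 / 31.416
P_wf = 21.838 MPa


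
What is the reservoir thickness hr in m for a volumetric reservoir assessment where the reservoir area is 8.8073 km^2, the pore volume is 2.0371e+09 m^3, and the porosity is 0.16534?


hr = Vp / (A * 1e6 * phi)
hr = 2.0371e+09 / (8.8073 * 1e6 * 0.16534)
hr = 1398.9 m


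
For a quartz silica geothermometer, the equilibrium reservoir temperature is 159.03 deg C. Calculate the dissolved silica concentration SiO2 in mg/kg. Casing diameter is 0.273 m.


SiO2 = 10^(5.19 - 1309/(T_eq + 273.15))
SiO2 = 10^(5.19 - 1309/(159.03 + 273.15))
SiO2 = 144.93 mg/kg


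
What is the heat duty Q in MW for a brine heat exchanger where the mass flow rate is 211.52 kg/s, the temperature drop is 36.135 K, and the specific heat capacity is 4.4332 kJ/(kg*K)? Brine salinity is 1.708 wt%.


Q = mdot * cp * dT / 1000
Q = 211.52 * 4.4332 * 36.135 / 1000
Q = 33.884 MW


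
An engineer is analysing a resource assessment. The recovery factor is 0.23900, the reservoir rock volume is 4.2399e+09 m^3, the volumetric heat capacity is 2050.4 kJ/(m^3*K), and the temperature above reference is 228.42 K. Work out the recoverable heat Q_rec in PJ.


Step 1: Q_s = Vr*rhoc*dT/1e12 = 4.2399e+09*2050.4*228.42/1e12 = 1985.767 PJ
Step 2: Q_rec = Q_s * RF = 1985.767 * 0.239 = 474.60 PJ
Q_rec = 474.60 PJ


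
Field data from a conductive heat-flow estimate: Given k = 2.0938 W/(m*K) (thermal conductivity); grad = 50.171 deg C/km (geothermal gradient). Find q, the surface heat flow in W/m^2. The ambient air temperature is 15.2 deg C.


q = k * grad / 1000
q = 2.0938 * 50.171 / 1000
q = 0.10505 W/m^2


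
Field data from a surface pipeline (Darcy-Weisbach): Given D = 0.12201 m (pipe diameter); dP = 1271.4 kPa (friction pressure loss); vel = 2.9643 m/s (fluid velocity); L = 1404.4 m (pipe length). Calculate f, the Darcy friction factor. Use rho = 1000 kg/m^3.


f = dP*1000 / ((L/D)*(rho*vel^2/2))
f = 1271.4*1000 / ((1404.4/0.12201)*(1000*2.9643^2/2))
f = 0.025140


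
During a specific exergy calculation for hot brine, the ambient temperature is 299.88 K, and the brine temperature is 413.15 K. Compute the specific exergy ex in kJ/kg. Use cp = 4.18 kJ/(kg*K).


ex = cp * ((T_b - T_0) - T_0 * ln(T_b/T_0))
ex = 4.18 * ((413.15 - 299.88) - 299.88 * ln(413.15/299.88))
ex = 71.812 kJ/kg


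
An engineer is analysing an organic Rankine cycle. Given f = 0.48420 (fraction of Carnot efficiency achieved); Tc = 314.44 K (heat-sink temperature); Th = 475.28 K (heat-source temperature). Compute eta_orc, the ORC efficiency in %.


eta_orc = (1 - Tc/Th) * f * 100
eta_orc = (1 - 314.44/475.28) * 0.48420 * 100
eta_orc = 16.386 %


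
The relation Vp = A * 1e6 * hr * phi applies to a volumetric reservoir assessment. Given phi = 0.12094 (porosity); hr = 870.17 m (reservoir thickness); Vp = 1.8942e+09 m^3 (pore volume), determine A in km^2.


A = Vp / (1e6 * hr * phi)
A = 1.8942e+09 / (1e6 * 870.17 * 0.12094)
A = 17.999 km^2


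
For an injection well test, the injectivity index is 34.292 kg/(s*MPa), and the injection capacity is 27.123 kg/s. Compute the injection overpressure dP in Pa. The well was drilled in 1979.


dP = mdot * 1000 / II
dP = 27.123 * 1000 / 34.292
dP = 790.9425 kPa
Convert: 790.9425 kPa * 1000.0 = 7.9094e+05 Pa
dP = 7.9094e+05 Pa


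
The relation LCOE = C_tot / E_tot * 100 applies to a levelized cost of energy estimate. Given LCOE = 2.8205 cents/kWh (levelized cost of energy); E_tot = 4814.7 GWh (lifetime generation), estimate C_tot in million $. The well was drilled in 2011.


C_tot = LCOE / 100 * E_tot
C_tot = 2.8205 / 100 * 4814.7
C_tot = 135.80 million $


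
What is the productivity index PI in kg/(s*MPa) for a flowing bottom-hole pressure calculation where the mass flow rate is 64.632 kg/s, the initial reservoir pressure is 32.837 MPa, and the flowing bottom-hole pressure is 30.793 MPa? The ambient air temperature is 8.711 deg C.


PI = mdot / (P_i - P_wf)
PI = 64.632 / (32.837 - 30.793)
PI = 31.620 kg/(s*MPa)


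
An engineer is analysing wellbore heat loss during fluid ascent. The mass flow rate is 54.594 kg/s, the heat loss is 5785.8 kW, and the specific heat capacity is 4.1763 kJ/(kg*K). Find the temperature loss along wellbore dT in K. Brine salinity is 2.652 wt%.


dT = Q_loss / (mdot * cp)
dT = 5785.8 / (54.594 * 4.1763)
dT = 25.376 K


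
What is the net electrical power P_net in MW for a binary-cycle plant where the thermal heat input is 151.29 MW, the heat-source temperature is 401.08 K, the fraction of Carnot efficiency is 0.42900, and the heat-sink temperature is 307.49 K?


Step 1: eta = (1 - Tc/Th)*f = (1 - 307.49/401.08)*0.429 = 0.1001050
Step 2: P_net = eta * Q_in = 0.1001050 * 151.29 = 15.145 MW
P_net = 15.145 MW


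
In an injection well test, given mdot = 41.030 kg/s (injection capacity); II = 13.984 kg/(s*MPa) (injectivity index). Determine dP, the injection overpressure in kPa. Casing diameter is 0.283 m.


dP = mdot * 1000 / II
dP = 41.030 * 1000 / 13.984
dP = 2934.1 kPa


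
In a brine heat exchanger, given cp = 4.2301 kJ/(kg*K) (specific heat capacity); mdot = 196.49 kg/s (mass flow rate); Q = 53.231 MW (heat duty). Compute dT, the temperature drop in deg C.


dT = Q * 1000 / (mdot * cp)
dT = 53.231 * 1000 / (196.49 * 4.2301)
dT = 64.04328 K
Convert (temperature difference, 1 K = 1 deg C): 64.04328 K = 64.04328 deg C
dT = 64.043 deg C


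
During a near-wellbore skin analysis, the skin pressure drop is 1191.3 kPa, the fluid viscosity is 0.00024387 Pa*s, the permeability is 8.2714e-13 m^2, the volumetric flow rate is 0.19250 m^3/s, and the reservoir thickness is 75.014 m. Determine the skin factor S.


S = dP_s * 1000 * 2*pi*k*hr / (q*mu)
S = 1191.3 * 1000 * 2*pi*8.2714e-13*75.014 / (0.19250*0.00024387)
S = 9.8931


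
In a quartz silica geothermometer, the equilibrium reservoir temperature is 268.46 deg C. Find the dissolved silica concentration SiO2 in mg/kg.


SiO2 = 10^(5.19 - 1309/(T_eq + 273.15))
SiO2 = 10^(5.19 - 1309/(268.46 + 273.15))
SiO2 = 593.11 mg/kg


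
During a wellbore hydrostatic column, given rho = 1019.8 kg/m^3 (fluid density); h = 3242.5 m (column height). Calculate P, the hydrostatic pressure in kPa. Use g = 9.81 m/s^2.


P = rho * g * h / 1e6
P = 1019.8 * 9.81 * 3242.5 / 1e6
P = 32.43874 MPa
Convert: 32.43874 MPa * 1000.0 = 32439 kPa
P = 32439 kPa


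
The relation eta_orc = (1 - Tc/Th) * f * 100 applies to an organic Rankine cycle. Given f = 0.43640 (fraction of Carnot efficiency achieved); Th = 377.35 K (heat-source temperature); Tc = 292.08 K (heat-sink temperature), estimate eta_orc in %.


eta_orc = (1 - Tc/Th) * f * 100
eta_orc = (1 - 292.08/377.35) * 0.43640 * 100
eta_orc = 9.8614 %


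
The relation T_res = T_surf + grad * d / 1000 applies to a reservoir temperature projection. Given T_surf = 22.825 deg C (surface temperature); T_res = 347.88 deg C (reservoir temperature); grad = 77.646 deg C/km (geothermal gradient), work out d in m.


d = (T_res - T_surf) / grad * 1000
d = (347.88 - 22.825) / 77.646 * 1000
d = 4186.4 m


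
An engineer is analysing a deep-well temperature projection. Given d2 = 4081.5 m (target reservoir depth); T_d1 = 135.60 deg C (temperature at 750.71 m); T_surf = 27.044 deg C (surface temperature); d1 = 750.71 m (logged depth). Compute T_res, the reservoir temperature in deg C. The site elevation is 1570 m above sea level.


Step 1: grad = (T_d1 - T_surf)/d1 * 1000 = (135.6 - 27.044)/750.71 * 1000 = 144.6044 deg C/km
Step 2: T_res = T_surf + grad*d2/1000 = 27.044 + 144.6044*4081.5/1000 = 617.25 deg C
T_res = 617.25 deg C


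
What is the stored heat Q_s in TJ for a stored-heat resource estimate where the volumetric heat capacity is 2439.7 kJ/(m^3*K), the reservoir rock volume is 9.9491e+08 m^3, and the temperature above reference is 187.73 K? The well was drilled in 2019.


Q_s = Vr * rhoc * dT / 1e12
Q_s = 9.9491e+08 * 2439.7 * 187.73 / 1e12
Q_s = 455.6736 PJ
Convert: 455.6736 PJ * 1000.0 = 4.5567e+05 TJ
Q_s = 4.5567e+05 TJ


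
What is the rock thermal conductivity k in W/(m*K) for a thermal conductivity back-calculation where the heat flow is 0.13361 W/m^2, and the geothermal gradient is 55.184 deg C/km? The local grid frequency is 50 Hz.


k = q / (grad / 1000)
k = 0.13361 / (55.184 / 1000)
k = 2.4212 W/(m*K)


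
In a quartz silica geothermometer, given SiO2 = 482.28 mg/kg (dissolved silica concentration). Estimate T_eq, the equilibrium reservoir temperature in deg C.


T_eq = 1309 / (5.19 - log10(SiO2)) - 273.15
T_eq = 1309 / (5.19 - log10(482.28)) - 273.15
T_eq = 249.05 deg C


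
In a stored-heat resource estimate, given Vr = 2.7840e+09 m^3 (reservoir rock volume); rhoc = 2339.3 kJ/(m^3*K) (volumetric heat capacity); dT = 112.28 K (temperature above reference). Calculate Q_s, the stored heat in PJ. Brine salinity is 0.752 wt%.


Q_s = Vr * rhoc * dT / 1e12
Q_s = 2.7840e+09 * 2339.3 * 112.28 / 1e12
Q_s = 731.24 PJ


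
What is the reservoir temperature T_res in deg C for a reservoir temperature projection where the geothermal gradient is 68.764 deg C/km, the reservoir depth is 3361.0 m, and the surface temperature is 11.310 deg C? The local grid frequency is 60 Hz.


T_res = T_surf + grad * d / 1000
T_res = 11.310 + 68.764 * 3361.0 / 1000
T_res = 242.43 deg C


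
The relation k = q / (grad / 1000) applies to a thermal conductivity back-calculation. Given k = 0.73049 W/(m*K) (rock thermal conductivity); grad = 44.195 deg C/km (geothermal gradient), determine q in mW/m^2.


q = k * grad / 1000
q = 0.73049 * 44.195 / 1000
q = 0.03228401 W/m^2
Convert: 0.03228401 W/m^2 * 1000.0 = 32.284 mW/m^2
q = 32.284 mW/m^2


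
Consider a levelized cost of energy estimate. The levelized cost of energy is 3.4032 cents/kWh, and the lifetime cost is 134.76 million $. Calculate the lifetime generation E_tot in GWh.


E_tot = C_tot / LCOE * 100
E_tot = 134.76 / 3.4032 * 100
E_tot = 3959.8 GWh


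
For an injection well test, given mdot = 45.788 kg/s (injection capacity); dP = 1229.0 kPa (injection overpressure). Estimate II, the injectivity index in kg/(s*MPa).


II = mdot * 1000 / dP
II = 45.788 * 1000 / 1229.0
II = 37.256 kg/(s*MPa)


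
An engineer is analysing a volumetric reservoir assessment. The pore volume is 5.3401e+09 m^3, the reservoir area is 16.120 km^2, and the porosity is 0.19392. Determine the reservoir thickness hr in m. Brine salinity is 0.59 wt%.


hr = Vp / (A * 1e6 * phi)
hr = 5.3401e+09 / (16.120 * 1e6 * 0.19392)
hr = 1708.3 m


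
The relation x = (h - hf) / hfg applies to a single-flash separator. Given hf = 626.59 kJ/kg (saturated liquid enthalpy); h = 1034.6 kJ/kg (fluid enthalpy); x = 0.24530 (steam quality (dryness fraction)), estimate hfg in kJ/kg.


hfg = (h - hf) / x
hfg = (1034.6 - 626.59) / 0.24530
hfg = 1663.3 kJ/kg


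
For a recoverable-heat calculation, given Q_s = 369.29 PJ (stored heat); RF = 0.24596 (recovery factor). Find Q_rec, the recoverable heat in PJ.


Q_rec = Q_s * RF
Q_rec = 369.29 * 0.24596
Q_rec = 90.831 PJ


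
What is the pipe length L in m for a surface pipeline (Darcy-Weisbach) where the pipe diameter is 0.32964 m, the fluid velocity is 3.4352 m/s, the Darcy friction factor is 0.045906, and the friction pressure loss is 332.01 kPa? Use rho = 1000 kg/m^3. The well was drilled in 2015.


L = dP*1000*D / (f*rho*vel^2/2)
L = 332.01*1000*0.32964 / (0.045906*1000*3.4352^2/2)
L = 404.06 m


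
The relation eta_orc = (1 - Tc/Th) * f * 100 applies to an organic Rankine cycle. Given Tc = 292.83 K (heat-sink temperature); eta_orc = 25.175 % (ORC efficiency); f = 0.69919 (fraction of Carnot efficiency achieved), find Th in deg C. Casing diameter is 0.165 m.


Th = Tc / (1 - (eta_orc/100)/f)
Th = 292.83 / (1 - (25.175/100)/0.69919)
Th = 457.5894 K
Convert to deg C: 457.5894 - 273.15 = 184.44 deg C
Th = 184.44 deg C


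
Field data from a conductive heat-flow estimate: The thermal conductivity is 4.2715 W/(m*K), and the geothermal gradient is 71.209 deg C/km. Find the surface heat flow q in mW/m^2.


q = k * grad / 1000
q = 4.2715 * 71.209 / 1000
q = 0.3041692 W/m^2
Convert: 0.3041692 W/m^2 * 1000.0 = 304.17 mW/m^2
q = 304.17 mW/m^2


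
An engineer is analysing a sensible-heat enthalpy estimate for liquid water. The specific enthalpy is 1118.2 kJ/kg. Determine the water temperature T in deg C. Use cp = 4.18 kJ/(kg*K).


T = h / cp
T = 1118.2 / 4.18
T = 267.51 deg C


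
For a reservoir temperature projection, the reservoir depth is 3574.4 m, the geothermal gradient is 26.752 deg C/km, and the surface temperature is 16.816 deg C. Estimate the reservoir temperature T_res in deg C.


T_res = T_surf + grad * d / 1000
T_res = 16.816 + 26.752 * 3574.4 / 1000
T_res = 112.44 deg C


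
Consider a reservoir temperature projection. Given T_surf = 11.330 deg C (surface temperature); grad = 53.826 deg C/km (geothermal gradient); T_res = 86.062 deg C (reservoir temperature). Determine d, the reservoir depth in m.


d = (T_res - T_surf) / grad * 1000
d = (86.062 - 11.330) / 53.826 * 1000
d = 1388.4 m


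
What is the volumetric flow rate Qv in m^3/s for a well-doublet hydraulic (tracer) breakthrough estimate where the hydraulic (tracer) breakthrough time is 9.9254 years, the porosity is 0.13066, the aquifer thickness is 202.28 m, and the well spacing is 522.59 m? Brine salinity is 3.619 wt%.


Qv = pi*hr*phi*L^2 / (3*t_bt*365.25*86400)
Qv = pi*202.28*0.13066*522.59^2 / (3*9.9254*365.25*86400)
Qv = 0.024132 m^3/s


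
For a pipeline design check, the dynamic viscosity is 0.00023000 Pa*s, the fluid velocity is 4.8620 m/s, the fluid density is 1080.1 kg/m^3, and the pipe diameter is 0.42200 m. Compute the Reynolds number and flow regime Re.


Step 1: Re = rho*vel*D/mu = 1080.1*4.862*0.422/0.00023 = 9.6353e+06
Step 2: Re = 9.6353e+06 > 4000, so flow is turbulent.
Re = 9.6353e+06 (turbulent)


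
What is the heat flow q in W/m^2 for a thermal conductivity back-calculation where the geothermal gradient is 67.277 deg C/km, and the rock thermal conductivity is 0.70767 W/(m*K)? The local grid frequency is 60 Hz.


q = k * grad / 1000
q = 0.70767 * 67.277 / 1000
q = 0.047610 W/m^2


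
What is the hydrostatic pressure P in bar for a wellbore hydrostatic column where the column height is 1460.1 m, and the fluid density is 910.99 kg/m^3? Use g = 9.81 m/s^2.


P = rho * g * h / 1e6
P = 910.99 * 9.81 * 1460.1 / 1e6
P = 13.04864 MPa
Convert: 13.04864 MPa * 10.0 = 130.49 bar
P = 130.49 bar


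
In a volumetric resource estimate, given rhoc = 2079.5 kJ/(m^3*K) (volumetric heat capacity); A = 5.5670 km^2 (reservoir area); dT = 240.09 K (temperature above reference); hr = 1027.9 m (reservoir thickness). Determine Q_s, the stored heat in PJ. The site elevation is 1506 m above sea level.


Step 1: Vr = A*1e6*hr = 5.567*1e6*1027.9 = 5.722319e+09 m^3
Step 2: Q_s = Vr*rhoc*dT/1e12 = 5.722319e+09*2079.5*240.09/1e12 = 2857.0 PJ
Q_s = 2857.0 PJ


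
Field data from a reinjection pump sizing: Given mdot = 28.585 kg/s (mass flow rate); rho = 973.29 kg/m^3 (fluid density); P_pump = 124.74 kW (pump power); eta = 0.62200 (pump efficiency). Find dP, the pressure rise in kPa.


dP = P_pump * rho * eta / mdot
dP = 124.74 * 973.29 * 0.62200 / 28.585
dP = 2641.8 kPa


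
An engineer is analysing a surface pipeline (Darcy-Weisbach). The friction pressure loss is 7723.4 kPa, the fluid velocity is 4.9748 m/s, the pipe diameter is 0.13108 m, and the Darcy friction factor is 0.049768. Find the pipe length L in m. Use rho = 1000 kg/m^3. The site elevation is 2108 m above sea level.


L = dP*1000*D / (f*rho*vel^2/2)
L = 7723.4*1000*0.13108 / (0.049768*1000*4.9748^2/2)
L = 1643.9 m


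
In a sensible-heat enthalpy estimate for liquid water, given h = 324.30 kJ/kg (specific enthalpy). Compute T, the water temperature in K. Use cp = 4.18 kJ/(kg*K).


T = h / cp
T = 324.30 / 4.18
T = 77.58373 deg C
Convert to K: 77.58373 + 273.15 = 350.73 K
T = 350.73 K


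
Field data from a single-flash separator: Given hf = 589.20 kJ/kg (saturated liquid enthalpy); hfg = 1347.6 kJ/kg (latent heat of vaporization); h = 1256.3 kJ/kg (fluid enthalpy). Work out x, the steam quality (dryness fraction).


x = (h - hf) / hfg
x = (1256.3 - 589.20) / 1347.6
x = 0.49503


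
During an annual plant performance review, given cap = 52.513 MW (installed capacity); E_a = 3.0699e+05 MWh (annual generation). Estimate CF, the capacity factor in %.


CF = E_a / (cap * 8760) * 100
CF = 3.0699e+05 / (52.513 * 8760) * 100
CF = 66.735 %


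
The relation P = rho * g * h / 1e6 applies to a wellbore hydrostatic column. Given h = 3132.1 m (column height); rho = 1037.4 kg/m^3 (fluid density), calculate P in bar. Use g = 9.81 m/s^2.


P = rho * g * h / 1e6
P = 1037.4 * 9.81 * 3132.1 / 1e6
P = 31.87505 MPa
Convert: 31.87505 MPa * 10.0 = 318.75 bar
P = 318.75 bar


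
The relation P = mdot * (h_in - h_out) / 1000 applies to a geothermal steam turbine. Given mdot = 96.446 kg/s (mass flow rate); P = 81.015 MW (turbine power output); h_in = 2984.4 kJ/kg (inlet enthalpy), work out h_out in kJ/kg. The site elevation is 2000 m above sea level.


h_out = h_in - P * 1000 / mdot
h_out = 2984.4 - 81.015 * 1000 / 96.446
h_out = 2144.4 kJ/kg


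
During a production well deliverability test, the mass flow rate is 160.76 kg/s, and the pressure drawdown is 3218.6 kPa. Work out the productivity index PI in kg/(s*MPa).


PI = mdot * 1000 / dP
PI = 160.76 * 1000 / 3218.6
PI = 49.947 kg/(s*MPa)


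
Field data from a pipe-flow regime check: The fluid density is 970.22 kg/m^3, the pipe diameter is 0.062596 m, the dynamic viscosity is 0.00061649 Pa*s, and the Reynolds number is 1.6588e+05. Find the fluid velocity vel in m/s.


vel = Re * mu / (rho * D)
vel = 1.6588e+05 * 0.00061649 / (970.22 * 0.062596)
vel = 1.6838 m/s


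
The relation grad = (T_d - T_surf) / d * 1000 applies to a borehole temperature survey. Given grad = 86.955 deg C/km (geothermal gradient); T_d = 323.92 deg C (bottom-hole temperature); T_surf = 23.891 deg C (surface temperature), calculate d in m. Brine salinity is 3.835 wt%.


d = (T_d - T_surf) / grad * 1000
d = (323.92 - 23.891) / 86.955 * 1000
d = 3450.4 m


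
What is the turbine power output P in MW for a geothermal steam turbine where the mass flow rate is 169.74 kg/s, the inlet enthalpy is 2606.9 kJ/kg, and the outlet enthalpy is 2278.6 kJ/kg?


P = mdot * (h_in - h_out) / 1000
P = 169.74 * (2606.9 - 2278.6) / 1000
P = 55.726 MW


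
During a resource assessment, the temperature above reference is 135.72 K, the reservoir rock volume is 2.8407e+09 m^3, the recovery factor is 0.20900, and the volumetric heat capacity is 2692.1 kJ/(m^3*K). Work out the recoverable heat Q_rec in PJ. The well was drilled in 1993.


Step 1: Q_s = Vr*rhoc*dT/1e12 = 2.8407e+09*2692.1*135.72/1e12 = 1037.912 PJ
Step 2: Q_rec = Q_s * RF = 1037.912 * 0.209 = 216.92 PJ
Q_rec = 216.92 PJ


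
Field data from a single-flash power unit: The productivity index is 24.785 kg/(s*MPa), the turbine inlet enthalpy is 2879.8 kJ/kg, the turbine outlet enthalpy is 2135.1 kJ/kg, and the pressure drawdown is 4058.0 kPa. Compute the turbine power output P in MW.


Step 1: mdot = PI * dP / 1000 = 24.785 * 4058.0 / 1000 = 100.5775 kg/s
Step 2: P = mdot*(h_in - h_out)/1000 = 100.5775*(2879.8 - 2135.1)/1000 = 74.900 MW
P = 74.900 MW


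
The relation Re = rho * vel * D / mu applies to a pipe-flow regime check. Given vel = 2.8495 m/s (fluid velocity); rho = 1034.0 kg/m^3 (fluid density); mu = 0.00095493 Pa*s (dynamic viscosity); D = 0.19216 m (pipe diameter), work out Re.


Re = rho * vel * D / mu
Re = 1034.0 * 2.8495 * 0.19216 / 0.00095493
Re = 5.9290e+05


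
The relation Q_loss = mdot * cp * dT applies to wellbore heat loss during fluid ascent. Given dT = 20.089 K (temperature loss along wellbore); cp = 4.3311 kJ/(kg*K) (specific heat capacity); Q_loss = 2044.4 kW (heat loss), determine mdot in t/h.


mdot = Q_loss / (cp * dT)
mdot = 2044.4 / (4.3311 * 20.089)
mdot = 23.49683 kg/s
Convert: 23.49683 kg/s * 3.6 = 84.589 t/h
mdot = 84.589 t/h


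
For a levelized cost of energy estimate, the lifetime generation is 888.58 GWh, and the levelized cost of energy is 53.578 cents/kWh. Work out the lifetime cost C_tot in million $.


C_tot = LCOE / 100 * E_tot
C_tot = 53.578 / 100 * 888.58
C_tot = 476.08 million $


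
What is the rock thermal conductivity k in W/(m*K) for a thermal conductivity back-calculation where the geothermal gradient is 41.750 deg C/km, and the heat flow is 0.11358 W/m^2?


k = q / (grad / 1000)
k = 0.11358 / (41.750 / 1000)
k = 2.7205 W/(m*K)


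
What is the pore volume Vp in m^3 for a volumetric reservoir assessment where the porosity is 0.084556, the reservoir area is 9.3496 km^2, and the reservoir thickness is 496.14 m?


Vp = A * 1e6 * hr * phi
Vp = 9.3496 * 1e6 * 496.14 * 0.084556
Vp = 3.9223e+08 m^3


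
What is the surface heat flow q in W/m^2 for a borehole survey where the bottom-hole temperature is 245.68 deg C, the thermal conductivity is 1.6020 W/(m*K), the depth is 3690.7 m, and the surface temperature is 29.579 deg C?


Step 1: grad = (T_d - T_surf)/d * 1000 = (245.68 - 29.579)/3690.7 * 1000 = 58.55285 deg C/km
Step 2: q = k * grad / 1000 = 1.602 * 58.55285 / 1000 = 0.093802 W/m^2
q = 0.093802 W/m^2


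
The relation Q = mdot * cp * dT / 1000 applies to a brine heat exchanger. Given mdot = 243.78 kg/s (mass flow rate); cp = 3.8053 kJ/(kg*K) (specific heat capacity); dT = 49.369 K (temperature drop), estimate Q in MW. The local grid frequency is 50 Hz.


Q = mdot * cp * dT / 1000
Q = 243.78 * 3.8053 * 49.369 / 1000
Q = 45.797 MW


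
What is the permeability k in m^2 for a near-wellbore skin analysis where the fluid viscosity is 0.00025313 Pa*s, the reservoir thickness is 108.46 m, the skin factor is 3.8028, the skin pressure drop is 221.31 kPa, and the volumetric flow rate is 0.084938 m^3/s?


k = S*q*mu / (2*pi*dP_s*1000*hr)
k = 3.8028*0.084938*0.00025313 / (2*pi*221.31*1000*108.46)
k = 5.4212e-13 m^2


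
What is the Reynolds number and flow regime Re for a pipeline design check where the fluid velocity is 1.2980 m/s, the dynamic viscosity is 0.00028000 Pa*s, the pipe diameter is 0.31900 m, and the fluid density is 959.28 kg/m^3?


Step 1: Re = rho*vel*D/mu = 959.28*1.298*0.319/0.00028 = 1.4186e+06
Step 2: Re = 1.4186e+06 > 4000, so flow is turbulent.
Re = 1.4186e+06 (turbulent)


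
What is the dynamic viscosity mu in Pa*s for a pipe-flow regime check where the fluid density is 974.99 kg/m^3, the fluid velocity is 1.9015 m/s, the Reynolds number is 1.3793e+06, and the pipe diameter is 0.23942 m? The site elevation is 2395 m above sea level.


mu = rho * vel * D / Re
mu = 974.99 * 1.9015 * 0.23942 / 1.3793e+06
mu = 0.00032181 Pa*s


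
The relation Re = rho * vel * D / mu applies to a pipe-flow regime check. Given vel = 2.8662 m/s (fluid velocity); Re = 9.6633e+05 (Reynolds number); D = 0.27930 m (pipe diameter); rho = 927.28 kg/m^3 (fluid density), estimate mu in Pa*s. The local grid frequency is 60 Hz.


mu = rho * vel * D / Re
mu = 927.28 * 2.8662 * 0.27930 / 9.6633e+05
mu = 0.00076818 Pa*s


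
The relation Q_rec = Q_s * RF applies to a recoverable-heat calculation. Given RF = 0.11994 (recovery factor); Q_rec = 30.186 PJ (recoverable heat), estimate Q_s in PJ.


Q_s = Q_rec / RF
Q_s = 30.186 / 0.11994
Q_s = 251.68 PJ


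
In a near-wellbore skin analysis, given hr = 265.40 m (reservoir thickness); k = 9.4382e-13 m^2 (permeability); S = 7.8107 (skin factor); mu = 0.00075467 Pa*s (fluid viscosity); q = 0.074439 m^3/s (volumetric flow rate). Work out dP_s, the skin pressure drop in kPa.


dP_s = S * q * mu / (2*pi*k*hr) / 1000
dP_s = 7.8107 * 0.074439 * 0.00075467 / (2*pi*9.4382e-13*265.40) / 1000
dP_s = 278.79 kPa


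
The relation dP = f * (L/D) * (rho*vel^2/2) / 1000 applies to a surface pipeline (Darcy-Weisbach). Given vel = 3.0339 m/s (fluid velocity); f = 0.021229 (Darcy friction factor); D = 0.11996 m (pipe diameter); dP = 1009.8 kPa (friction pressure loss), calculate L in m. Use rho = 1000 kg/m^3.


L = dP*1000*D / (f*rho*vel^2/2)
L = 1009.8*1000*0.11996 / (0.021229*1000*3.0339^2/2)
L = 1239.9 m


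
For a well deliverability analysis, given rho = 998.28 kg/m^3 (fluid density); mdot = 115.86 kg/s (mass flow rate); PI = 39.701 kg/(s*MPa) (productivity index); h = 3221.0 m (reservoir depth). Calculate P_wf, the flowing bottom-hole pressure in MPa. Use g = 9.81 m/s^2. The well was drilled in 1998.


Step 1: P_i = rho*g*h/1e6 = 998.28*9.81*3221.0/1e6 = 31.54366 MPa
Step 2: P_wf = P_i - mdot/PI = 31.54366 - 115.86/39.701 = 28.625 MPa
P_wf = 28.625 MPa


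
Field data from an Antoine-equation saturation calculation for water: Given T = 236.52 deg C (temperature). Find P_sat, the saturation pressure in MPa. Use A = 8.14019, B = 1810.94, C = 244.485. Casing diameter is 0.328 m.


P_sat = 10^(A - B/(C + T)) / 760 * 0.101325
P_sat = 10^(8.14019 - 1810.94/(244.485 + 236.52)) / 760 * 0.101325
P_sat = 3.1636 MPa


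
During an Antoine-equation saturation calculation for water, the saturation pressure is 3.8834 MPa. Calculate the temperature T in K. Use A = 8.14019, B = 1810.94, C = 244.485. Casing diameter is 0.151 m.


T = B / (A - log10(P_sat * 760 / 0.101325)) - C
T = 1810.94 / (8.14019 - log10(3.8834 * 760 / 0.101325)) - 244.485
T = 248.1697 deg C
Convert to K: 248.1697 + 273.15 = 521.32 K
T = 521.32 K


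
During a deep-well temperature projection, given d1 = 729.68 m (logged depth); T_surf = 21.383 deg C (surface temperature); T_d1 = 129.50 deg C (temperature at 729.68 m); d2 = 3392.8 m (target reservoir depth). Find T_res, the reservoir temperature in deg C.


Step 1: grad = (T_d1 - T_surf)/d1 * 1000 = (129.5 - 21.383)/729.68 * 1000 = 148.1704 deg C/km
Step 2: T_res = T_surf + grad*d2/1000 = 21.383 + 148.1704*3392.8/1000 = 524.10 deg C
T_res = 524.10 deg C


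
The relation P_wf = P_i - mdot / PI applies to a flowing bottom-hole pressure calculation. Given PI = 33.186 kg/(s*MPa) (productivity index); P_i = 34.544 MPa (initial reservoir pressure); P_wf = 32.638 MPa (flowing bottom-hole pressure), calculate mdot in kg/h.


mdot = (P_i - P_wf) * PI
mdot = (34.544 - 32.638) * 33.186
mdot = 63.25252 kg/s
Convert: 63.25252 kg/s * 3600.0 = 2.2771e+05 kg/h
mdot = 2.2771e+05 kg/h


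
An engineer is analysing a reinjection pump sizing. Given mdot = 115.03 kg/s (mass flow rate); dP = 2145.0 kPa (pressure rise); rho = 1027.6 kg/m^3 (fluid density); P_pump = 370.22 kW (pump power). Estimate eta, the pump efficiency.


eta = mdot * dP / (rho * P_pump)
eta = 115.03 * 2145.0 / (1027.6 * 370.22)
eta = 0.64857


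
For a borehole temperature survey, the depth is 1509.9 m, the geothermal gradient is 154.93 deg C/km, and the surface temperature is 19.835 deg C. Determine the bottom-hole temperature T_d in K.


T_d = T_surf + grad * d / 1000
T_d = 19.835 + 154.93 * 1509.9 / 1000
T_d = 253.7638 deg C
Convert to K: 253.7638 + 273.15 = 526.91 K
T_d = 526.91 K


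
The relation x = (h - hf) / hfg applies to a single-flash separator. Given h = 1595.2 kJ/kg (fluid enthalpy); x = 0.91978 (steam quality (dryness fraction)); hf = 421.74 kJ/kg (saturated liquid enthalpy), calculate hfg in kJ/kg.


hfg = (h - hf) / x
hfg = (1595.2 - 421.74) / 0.91978
hfg = 1275.8 kJ/kg


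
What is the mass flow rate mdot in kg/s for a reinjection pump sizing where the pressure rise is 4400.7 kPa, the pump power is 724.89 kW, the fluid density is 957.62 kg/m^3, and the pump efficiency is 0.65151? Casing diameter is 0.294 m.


mdot = P_pump * rho * eta / dP
mdot = 724.89 * 957.62 * 0.65151 / 4400.7
mdot = 102.77 kg/s


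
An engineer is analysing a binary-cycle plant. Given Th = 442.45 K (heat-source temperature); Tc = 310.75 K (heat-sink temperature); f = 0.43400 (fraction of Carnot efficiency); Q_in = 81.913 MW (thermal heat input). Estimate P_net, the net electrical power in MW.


Step 1: eta = (1 - Tc/Th)*f = (1 - 310.75/442.45)*0.434 = 0.1291848
Step 2: P_net = eta * Q_in = 0.1291848 * 81.913 = 10.582 MW
P_net = 10.582 MW


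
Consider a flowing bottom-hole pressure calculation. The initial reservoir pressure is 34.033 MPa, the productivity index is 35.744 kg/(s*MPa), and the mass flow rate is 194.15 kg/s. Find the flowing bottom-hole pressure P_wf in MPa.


P_wf = P_i - mdot / PI
P_wf = 34.033 - 194.15 / 35.744
P_wf = 28.601 MPa


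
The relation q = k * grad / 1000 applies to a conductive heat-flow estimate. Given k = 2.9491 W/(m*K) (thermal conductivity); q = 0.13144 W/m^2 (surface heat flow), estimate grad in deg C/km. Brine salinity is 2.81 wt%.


grad = q * 1000 / k
grad = 0.13144 * 1000 / 2.9491
grad = 44.570 deg C/km


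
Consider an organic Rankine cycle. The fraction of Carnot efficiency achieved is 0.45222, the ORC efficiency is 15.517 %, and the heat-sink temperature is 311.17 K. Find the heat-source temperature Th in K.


Th = Tc / (1 - (eta_orc/100)/f)
Th = 311.17 / (1 - (15.517/100)/0.45222)
Th = 473.72 K


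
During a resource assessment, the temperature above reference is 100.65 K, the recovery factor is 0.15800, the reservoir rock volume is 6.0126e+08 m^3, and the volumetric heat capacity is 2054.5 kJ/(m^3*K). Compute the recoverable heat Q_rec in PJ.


Step 1: Q_s = Vr*rhoc*dT/1e12 = 6.0126e+08*2054.5*100.65/1e12 = 124.3318 PJ
Step 2: Q_rec = Q_s * RF = 124.3318 * 0.158 = 19.644 PJ
Q_rec = 19.644 PJ


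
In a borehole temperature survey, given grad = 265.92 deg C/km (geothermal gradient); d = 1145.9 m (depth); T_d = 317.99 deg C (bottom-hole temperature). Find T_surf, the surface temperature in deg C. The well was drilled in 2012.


T_surf = T_d - grad * d / 1000
T_surf = 317.99 - 265.92 * 1145.9 / 1000
T_surf = 13.272 deg C


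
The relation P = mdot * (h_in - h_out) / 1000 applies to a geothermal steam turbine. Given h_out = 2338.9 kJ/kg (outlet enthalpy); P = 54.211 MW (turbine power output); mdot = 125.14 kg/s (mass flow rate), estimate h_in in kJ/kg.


h_in = h_out + P * 1000 / mdot
h_in = 2338.9 + 54.211 * 1000 / 125.14
h_in = 2772.1 kJ/kg


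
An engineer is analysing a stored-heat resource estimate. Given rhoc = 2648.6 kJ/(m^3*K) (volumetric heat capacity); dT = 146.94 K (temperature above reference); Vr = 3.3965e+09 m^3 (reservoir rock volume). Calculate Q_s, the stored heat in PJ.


Q_s = Vr * rhoc * dT / 1e12
Q_s = 3.3965e+09 * 2648.6 * 146.94 / 1e12
Q_s = 1321.9 PJ


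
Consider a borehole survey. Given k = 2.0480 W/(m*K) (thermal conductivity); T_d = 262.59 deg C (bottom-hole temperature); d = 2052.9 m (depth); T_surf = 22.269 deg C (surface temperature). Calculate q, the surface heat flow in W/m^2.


Step 1: grad = (T_d - T_surf)/d * 1000 = (262.59 - 22.269)/2052.9 * 1000 = 117.0642 deg C/km
Step 2: q = k * grad / 1000 = 2.048 * 117.0642 / 1000 = 0.23975 W/m^2
q = 0.23975 W/m^2


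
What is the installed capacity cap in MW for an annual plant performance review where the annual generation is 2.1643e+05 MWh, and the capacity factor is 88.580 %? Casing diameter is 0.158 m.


cap = E_a / (CF/100 * 8760)
cap = 2.1643e+05 / (88.580/100 * 8760)
cap = 27.892 MW


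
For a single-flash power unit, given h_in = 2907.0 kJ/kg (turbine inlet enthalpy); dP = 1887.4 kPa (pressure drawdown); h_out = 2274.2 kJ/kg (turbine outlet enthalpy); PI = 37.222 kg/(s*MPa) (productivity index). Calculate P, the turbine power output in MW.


Step 1: mdot = PI * dP / 1000 = 37.222 * 1887.4 / 1000 = 70.25280 kg/s
Step 2: P = mdot*(h_in - h_out)/1000 = 70.25280*(2907.0 - 2274.2)/1000 = 44.456 MW
P = 44.456 MW


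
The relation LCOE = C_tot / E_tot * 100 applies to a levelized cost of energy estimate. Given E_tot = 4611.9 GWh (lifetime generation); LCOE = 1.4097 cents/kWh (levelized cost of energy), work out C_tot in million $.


C_tot = LCOE / 100 * E_tot
C_tot = 1.4097 / 100 * 4611.9
C_tot = 65.014 million $


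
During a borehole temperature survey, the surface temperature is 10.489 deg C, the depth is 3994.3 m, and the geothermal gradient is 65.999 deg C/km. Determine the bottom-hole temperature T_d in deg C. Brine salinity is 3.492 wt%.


T_d = T_surf + grad * d / 1000
T_d = 10.489 + 65.999 * 3994.3 / 1000
T_d = 274.11 deg C
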